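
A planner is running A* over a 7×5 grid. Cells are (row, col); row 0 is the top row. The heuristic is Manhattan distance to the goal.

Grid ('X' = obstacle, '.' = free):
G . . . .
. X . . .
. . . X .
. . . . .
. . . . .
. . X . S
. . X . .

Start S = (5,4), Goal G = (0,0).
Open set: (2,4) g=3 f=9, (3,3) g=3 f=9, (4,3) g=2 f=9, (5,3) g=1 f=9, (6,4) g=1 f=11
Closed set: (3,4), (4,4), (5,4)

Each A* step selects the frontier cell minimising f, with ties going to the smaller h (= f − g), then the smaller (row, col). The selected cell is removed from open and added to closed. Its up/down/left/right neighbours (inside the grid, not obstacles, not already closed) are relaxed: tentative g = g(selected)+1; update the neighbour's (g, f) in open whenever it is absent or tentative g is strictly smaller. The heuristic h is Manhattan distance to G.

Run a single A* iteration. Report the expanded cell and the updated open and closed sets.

expanded=(2,4); open=[(1,4) g=4 f=9, (3,3) g=3 f=9, (4,3) g=2 f=9, (5,3) g=1 f=9, (6,4) g=1 f=11]; closed=[(2,4), (3,4), (4,4), (5,4)]

step 1: expand (2,4) (f=9, h=6) → closed; open now [(1,4) g=4 f=9, (3,3) g=3 f=9, (4,3) g=2 f=9, (5,3) g=1 f=9, (6,4) g=1 f=11]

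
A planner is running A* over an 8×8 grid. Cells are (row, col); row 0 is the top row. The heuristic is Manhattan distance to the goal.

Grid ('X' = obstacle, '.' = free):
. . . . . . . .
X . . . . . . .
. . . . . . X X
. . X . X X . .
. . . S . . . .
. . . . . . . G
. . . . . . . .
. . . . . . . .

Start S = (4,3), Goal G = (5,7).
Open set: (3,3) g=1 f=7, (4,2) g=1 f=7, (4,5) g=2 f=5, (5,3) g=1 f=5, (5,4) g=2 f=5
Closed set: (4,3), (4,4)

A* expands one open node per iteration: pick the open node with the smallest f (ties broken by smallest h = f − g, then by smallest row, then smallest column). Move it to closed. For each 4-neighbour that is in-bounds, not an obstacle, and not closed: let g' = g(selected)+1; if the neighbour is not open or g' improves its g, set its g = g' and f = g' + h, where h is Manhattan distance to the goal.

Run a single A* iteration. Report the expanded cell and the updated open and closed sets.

step 1: expand (4,5) (f=5, h=3) → closed; open now [(3,3) g=1 f=7, (4,2) g=1 f=7, (4,6) g=3 f=5, (5,3) g=1 f=5, (5,4) g=2 f=5, (5,5) g=3 f=5]

expanded=(4,5); open=[(3,3) g=1 f=7, (4,2) g=1 f=7, (4,6) g=3 f=5, (5,3) g=1 f=5, (5,4) g=2 f=5, (5,5) g=3 f=5]; closed=[(4,3), (4,4), (4,5)]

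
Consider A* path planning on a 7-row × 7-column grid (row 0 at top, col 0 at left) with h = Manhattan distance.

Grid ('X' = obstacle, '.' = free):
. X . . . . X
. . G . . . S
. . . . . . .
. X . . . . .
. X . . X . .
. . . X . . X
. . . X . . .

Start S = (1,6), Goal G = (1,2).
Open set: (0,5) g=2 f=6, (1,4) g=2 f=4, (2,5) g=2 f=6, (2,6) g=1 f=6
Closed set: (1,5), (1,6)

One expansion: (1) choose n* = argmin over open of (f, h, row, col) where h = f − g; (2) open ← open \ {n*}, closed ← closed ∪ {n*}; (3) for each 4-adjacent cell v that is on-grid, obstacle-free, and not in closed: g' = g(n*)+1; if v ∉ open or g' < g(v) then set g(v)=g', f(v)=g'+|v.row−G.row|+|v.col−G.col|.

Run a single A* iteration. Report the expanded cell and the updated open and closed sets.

expanded=(1,4); open=[(0,4) g=3 f=6, (0,5) g=2 f=6, (1,3) g=3 f=4, (2,4) g=3 f=6, (2,5) g=2 f=6, (2,6) g=1 f=6]; closed=[(1,4), (1,5), (1,6)]

step 1: expand (1,4) (f=4, h=2) → closed; open now [(0,4) g=3 f=6, (0,5) g=2 f=6, (1,3) g=3 f=4, (2,4) g=3 f=6, (2,5) g=2 f=6, (2,6) g=1 f=6]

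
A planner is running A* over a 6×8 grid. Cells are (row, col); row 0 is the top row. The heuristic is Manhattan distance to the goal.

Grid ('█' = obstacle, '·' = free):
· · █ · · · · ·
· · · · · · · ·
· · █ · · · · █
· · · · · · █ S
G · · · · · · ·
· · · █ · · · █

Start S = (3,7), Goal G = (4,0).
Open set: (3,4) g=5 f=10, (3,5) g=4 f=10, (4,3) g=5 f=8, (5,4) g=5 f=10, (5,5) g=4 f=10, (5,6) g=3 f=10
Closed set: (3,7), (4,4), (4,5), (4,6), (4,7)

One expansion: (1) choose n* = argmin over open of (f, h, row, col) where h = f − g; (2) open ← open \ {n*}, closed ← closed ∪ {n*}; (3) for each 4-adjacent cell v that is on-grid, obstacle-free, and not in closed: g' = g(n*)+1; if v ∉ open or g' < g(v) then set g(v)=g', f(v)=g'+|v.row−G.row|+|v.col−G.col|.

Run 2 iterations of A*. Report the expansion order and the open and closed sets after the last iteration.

step 1: expand (4,3) (f=8, h=3) → closed; open now [(3,3) g=6 f=10, (3,4) g=5 f=10, (3,5) g=4 f=10, (4,2) g=6 f=8, (5,4) g=5 f=10, (5,5) g=4 f=10, (5,6) g=3 f=10]
step 2: expand (4,2) (f=8, h=2) → closed; open now [(3,2) g=7 f=10, (3,3) g=6 f=10, (3,4) g=5 f=10, (3,5) g=4 f=10, (4,1) g=7 f=8, (5,2) g=7 f=10, (5,4) g=5 f=10, (5,5) g=4 f=10, (5,6) g=3 f=10]

order=[(4,3) → (4,2)]; open=[(3,2) g=7 f=10, (3,3) g=6 f=10, (3,4) g=5 f=10, (3,5) g=4 f=10, (4,1) g=7 f=8, (5,2) g=7 f=10, (5,4) g=5 f=10, (5,5) g=4 f=10, (5,6) g=3 f=10]; closed=[(3,7), (4,2), (4,3), (4,4), (4,5), (4,6), (4,7)]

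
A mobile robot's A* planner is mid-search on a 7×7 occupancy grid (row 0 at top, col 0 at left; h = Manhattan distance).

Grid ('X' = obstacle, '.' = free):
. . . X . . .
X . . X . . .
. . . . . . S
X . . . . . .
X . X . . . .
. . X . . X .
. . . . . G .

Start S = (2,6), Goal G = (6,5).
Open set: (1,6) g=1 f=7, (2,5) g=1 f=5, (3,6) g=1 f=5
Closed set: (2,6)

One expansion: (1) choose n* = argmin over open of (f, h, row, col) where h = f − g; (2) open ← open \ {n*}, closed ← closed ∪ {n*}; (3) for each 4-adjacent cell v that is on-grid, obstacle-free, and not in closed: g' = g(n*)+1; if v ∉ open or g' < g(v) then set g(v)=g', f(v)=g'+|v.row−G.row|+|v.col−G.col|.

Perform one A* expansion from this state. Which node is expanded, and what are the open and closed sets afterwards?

expanded=(2,5); open=[(1,5) g=2 f=7, (1,6) g=1 f=7, (2,4) g=2 f=7, (3,5) g=2 f=5, (3,6) g=1 f=5]; closed=[(2,5), (2,6)]

step 1: expand (2,5) (f=5, h=4) → closed; open now [(1,5) g=2 f=7, (1,6) g=1 f=7, (2,4) g=2 f=7, (3,5) g=2 f=5, (3,6) g=1 f=5]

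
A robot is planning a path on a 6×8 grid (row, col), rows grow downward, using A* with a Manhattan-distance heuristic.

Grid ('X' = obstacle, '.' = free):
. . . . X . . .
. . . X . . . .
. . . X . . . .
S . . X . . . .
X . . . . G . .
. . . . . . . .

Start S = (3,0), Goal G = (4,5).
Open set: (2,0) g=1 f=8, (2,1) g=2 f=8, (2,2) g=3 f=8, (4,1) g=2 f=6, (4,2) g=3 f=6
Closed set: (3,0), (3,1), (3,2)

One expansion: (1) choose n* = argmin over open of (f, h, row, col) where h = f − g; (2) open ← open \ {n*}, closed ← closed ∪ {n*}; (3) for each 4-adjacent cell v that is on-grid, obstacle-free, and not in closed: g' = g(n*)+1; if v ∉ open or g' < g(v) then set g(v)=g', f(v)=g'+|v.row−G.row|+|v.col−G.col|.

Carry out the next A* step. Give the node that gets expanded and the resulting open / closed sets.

step 1: expand (4,2) (f=6, h=3) → closed; open now [(2,0) g=1 f=8, (2,1) g=2 f=8, (2,2) g=3 f=8, (4,1) g=2 f=6, (4,3) g=4 f=6, (5,2) g=4 f=8]

expanded=(4,2); open=[(2,0) g=1 f=8, (2,1) g=2 f=8, (2,2) g=3 f=8, (4,1) g=2 f=6, (4,3) g=4 f=6, (5,2) g=4 f=8]; closed=[(3,0), (3,1), (3,2), (4,2)]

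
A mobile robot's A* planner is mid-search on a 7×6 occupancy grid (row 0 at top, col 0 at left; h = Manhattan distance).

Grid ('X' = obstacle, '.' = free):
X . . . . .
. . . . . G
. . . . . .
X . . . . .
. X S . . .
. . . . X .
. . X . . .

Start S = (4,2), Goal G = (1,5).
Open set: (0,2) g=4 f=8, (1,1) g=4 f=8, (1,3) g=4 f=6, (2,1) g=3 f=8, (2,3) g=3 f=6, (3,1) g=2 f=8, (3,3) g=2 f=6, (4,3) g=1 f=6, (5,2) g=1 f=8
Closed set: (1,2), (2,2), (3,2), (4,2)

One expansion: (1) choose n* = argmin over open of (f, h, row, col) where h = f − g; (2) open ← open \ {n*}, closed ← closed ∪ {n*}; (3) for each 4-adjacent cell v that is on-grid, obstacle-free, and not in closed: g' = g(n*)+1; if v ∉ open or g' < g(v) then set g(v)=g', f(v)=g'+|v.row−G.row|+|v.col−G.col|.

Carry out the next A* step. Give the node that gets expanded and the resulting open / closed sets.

step 1: expand (1,3) (f=6, h=2) → closed; open now [(0,2) g=4 f=8, (0,3) g=5 f=8, (1,1) g=4 f=8, (1,4) g=5 f=6, (2,1) g=3 f=8, (2,3) g=3 f=6, (3,1) g=2 f=8, (3,3) g=2 f=6, (4,3) g=1 f=6, (5,2) g=1 f=8]

expanded=(1,3); open=[(0,2) g=4 f=8, (0,3) g=5 f=8, (1,1) g=4 f=8, (1,4) g=5 f=6, (2,1) g=3 f=8, (2,3) g=3 f=6, (3,1) g=2 f=8, (3,3) g=2 f=6, (4,3) g=1 f=6, (5,2) g=1 f=8]; closed=[(1,2), (1,3), (2,2), (3,2), (4,2)]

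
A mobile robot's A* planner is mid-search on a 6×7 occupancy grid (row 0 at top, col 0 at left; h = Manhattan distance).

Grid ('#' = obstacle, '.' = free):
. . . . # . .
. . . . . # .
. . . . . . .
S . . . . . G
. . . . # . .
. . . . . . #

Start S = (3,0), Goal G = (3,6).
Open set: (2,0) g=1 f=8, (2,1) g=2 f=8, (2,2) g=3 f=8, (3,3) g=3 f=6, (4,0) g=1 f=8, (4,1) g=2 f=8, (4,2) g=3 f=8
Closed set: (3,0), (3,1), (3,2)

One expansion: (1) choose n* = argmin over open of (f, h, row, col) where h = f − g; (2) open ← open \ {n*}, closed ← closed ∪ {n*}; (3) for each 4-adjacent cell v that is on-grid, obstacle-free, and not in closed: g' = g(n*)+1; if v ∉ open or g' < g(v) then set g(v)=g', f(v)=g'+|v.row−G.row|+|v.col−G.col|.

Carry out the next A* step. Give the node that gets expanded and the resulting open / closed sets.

expanded=(3,3); open=[(2,0) g=1 f=8, (2,1) g=2 f=8, (2,2) g=3 f=8, (2,3) g=4 f=8, (3,4) g=4 f=6, (4,0) g=1 f=8, (4,1) g=2 f=8, (4,2) g=3 f=8, (4,3) g=4 f=8]; closed=[(3,0), (3,1), (3,2), (3,3)]

step 1: expand (3,3) (f=6, h=3) → closed; open now [(2,0) g=1 f=8, (2,1) g=2 f=8, (2,2) g=3 f=8, (2,3) g=4 f=8, (3,4) g=4 f=6, (4,0) g=1 f=8, (4,1) g=2 f=8, (4,2) g=3 f=8, (4,3) g=4 f=8]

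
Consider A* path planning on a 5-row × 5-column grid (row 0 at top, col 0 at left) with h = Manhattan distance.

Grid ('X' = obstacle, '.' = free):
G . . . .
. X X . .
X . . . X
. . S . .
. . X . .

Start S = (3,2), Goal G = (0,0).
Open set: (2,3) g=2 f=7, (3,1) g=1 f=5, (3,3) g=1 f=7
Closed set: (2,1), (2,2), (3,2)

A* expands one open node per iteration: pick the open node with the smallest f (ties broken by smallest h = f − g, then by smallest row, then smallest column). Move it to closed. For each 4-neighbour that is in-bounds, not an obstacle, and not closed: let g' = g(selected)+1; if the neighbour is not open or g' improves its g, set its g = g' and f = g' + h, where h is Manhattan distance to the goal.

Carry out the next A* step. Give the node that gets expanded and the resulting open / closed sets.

step 1: expand (3,1) (f=5, h=4) → closed; open now [(2,3) g=2 f=7, (3,0) g=2 f=5, (3,3) g=1 f=7, (4,1) g=2 f=7]

expanded=(3,1); open=[(2,3) g=2 f=7, (3,0) g=2 f=5, (3,3) g=1 f=7, (4,1) g=2 f=7]; closed=[(2,1), (2,2), (3,1), (3,2)]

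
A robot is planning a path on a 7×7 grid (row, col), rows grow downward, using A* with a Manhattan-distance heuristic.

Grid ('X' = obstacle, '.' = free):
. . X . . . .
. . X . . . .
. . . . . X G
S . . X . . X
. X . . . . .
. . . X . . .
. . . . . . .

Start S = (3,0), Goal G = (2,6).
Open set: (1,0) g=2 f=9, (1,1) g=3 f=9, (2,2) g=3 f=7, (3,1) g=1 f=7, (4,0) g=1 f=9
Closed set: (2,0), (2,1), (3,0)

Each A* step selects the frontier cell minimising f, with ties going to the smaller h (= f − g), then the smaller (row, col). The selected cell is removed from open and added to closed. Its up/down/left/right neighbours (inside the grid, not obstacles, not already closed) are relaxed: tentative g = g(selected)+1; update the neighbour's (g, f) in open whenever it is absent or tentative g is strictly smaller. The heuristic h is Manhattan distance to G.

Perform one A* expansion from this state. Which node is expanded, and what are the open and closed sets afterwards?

step 1: expand (2,2) (f=7, h=4) → closed; open now [(1,0) g=2 f=9, (1,1) g=3 f=9, (2,3) g=4 f=7, (3,1) g=1 f=7, (3,2) g=4 f=9, (4,0) g=1 f=9]

expanded=(2,2); open=[(1,0) g=2 f=9, (1,1) g=3 f=9, (2,3) g=4 f=7, (3,1) g=1 f=7, (3,2) g=4 f=9, (4,0) g=1 f=9]; closed=[(2,0), (2,1), (2,2), (3,0)]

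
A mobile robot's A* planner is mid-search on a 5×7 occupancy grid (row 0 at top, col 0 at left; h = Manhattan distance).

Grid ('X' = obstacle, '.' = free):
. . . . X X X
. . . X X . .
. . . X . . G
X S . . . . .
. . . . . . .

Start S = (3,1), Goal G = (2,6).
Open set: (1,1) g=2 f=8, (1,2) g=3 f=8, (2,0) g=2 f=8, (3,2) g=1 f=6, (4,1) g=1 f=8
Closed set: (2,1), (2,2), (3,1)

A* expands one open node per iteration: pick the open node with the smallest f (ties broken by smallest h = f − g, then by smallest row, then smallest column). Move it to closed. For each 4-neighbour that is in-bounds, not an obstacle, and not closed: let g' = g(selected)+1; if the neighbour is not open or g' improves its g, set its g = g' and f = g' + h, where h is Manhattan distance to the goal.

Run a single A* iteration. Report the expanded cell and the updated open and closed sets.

step 1: expand (3,2) (f=6, h=5) → closed; open now [(1,1) g=2 f=8, (1,2) g=3 f=8, (2,0) g=2 f=8, (3,3) g=2 f=6, (4,1) g=1 f=8, (4,2) g=2 f=8]

expanded=(3,2); open=[(1,1) g=2 f=8, (1,2) g=3 f=8, (2,0) g=2 f=8, (3,3) g=2 f=6, (4,1) g=1 f=8, (4,2) g=2 f=8]; closed=[(2,1), (2,2), (3,1), (3,2)]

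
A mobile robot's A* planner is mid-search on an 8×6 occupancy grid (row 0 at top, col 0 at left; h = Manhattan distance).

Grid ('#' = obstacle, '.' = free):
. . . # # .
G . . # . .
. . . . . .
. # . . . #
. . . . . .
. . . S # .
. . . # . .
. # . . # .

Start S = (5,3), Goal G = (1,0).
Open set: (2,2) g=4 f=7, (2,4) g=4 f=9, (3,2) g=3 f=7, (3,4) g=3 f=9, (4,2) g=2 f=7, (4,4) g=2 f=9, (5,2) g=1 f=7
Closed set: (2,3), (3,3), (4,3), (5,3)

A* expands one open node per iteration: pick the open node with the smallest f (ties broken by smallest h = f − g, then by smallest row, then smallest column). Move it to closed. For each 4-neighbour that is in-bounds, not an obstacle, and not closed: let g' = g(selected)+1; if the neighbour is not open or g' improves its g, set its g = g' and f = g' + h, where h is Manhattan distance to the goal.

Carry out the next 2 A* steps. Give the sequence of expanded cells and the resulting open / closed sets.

order=[(2,2) → (1,2)]; open=[(0,2) g=6 f=9, (1,1) g=6 f=7, (2,1) g=5 f=7, (2,4) g=4 f=9, (3,2) g=3 f=7, (3,4) g=3 f=9, (4,2) g=2 f=7, (4,4) g=2 f=9, (5,2) g=1 f=7]; closed=[(1,2), (2,2), (2,3), (3,3), (4,3), (5,3)]

step 1: expand (2,2) (f=7, h=3) → closed; open now [(1,2) g=5 f=7, (2,1) g=5 f=7, (2,4) g=4 f=9, (3,2) g=3 f=7, (3,4) g=3 f=9, (4,2) g=2 f=7, (4,4) g=2 f=9, (5,2) g=1 f=7]
step 2: expand (1,2) (f=7, h=2) → closed; open now [(0,2) g=6 f=9, (1,1) g=6 f=7, (2,1) g=5 f=7, (2,4) g=4 f=9, (3,2) g=3 f=7, (3,4) g=3 f=9, (4,2) g=2 f=7, (4,4) g=2 f=9, (5,2) g=1 f=7]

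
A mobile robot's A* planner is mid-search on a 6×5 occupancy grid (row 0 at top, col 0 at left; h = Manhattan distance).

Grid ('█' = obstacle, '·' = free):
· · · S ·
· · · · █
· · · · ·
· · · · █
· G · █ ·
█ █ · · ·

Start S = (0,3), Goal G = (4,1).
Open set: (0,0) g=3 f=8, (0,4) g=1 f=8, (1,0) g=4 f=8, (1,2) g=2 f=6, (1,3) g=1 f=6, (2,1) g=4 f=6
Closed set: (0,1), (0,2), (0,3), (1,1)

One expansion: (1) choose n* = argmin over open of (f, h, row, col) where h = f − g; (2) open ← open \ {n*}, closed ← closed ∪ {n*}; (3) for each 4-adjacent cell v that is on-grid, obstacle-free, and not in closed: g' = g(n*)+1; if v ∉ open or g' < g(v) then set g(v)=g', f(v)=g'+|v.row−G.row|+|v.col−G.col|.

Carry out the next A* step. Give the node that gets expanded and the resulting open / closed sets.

expanded=(2,1); open=[(0,0) g=3 f=8, (0,4) g=1 f=8, (1,0) g=4 f=8, (1,2) g=2 f=6, (1,3) g=1 f=6, (2,0) g=5 f=8, (2,2) g=5 f=8, (3,1) g=5 f=6]; closed=[(0,1), (0,2), (0,3), (1,1), (2,1)]

step 1: expand (2,1) (f=6, h=2) → closed; open now [(0,0) g=3 f=8, (0,4) g=1 f=8, (1,0) g=4 f=8, (1,2) g=2 f=6, (1,3) g=1 f=6, (2,0) g=5 f=8, (2,2) g=5 f=8, (3,1) g=5 f=6]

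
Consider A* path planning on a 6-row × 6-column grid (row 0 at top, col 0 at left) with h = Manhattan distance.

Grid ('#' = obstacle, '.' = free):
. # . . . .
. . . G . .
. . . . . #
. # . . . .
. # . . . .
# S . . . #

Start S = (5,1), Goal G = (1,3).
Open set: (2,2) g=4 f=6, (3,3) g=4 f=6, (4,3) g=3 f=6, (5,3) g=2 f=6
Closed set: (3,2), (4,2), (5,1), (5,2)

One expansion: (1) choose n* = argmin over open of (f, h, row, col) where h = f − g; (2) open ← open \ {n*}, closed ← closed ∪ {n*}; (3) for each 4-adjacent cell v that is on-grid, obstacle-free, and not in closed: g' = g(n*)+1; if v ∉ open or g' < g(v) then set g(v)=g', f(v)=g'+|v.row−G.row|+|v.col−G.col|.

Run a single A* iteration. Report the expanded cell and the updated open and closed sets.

expanded=(2,2); open=[(1,2) g=5 f=6, (2,1) g=5 f=8, (2,3) g=5 f=6, (3,3) g=4 f=6, (4,3) g=3 f=6, (5,3) g=2 f=6]; closed=[(2,2), (3,2), (4,2), (5,1), (5,2)]

step 1: expand (2,2) (f=6, h=2) → closed; open now [(1,2) g=5 f=6, (2,1) g=5 f=8, (2,3) g=5 f=6, (3,3) g=4 f=6, (4,3) g=3 f=6, (5,3) g=2 f=6]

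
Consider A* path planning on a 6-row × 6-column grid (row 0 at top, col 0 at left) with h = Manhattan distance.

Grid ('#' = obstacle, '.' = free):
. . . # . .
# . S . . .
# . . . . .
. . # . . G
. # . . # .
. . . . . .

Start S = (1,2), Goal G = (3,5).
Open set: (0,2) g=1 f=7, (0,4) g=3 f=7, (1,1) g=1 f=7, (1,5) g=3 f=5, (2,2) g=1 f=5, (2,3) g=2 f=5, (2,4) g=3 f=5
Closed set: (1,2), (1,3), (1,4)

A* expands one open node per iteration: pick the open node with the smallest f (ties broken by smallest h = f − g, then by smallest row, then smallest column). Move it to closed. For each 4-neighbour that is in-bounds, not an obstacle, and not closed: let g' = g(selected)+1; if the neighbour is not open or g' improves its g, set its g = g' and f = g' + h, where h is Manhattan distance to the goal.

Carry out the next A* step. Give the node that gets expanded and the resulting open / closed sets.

step 1: expand (1,5) (f=5, h=2) → closed; open now [(0,2) g=1 f=7, (0,4) g=3 f=7, (0,5) g=4 f=7, (1,1) g=1 f=7, (2,2) g=1 f=5, (2,3) g=2 f=5, (2,4) g=3 f=5, (2,5) g=4 f=5]

expanded=(1,5); open=[(0,2) g=1 f=7, (0,4) g=3 f=7, (0,5) g=4 f=7, (1,1) g=1 f=7, (2,2) g=1 f=5, (2,3) g=2 f=5, (2,4) g=3 f=5, (2,5) g=4 f=5]; closed=[(1,2), (1,3), (1,4), (1,5)]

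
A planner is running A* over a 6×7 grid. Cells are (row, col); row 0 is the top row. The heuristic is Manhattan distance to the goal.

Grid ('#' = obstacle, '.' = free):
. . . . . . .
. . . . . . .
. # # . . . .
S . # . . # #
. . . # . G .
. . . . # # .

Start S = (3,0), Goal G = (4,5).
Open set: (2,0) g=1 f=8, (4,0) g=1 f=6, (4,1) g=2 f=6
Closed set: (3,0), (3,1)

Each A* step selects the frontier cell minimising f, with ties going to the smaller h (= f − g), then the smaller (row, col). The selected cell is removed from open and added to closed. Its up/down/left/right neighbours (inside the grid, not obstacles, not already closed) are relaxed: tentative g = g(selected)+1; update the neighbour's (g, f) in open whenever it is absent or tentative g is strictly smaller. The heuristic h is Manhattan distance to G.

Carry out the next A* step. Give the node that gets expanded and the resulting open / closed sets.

expanded=(4,1); open=[(2,0) g=1 f=8, (4,0) g=1 f=6, (4,2) g=3 f=6, (5,1) g=3 f=8]; closed=[(3,0), (3,1), (4,1)]

step 1: expand (4,1) (f=6, h=4) → closed; open now [(2,0) g=1 f=8, (4,0) g=1 f=6, (4,2) g=3 f=6, (5,1) g=3 f=8]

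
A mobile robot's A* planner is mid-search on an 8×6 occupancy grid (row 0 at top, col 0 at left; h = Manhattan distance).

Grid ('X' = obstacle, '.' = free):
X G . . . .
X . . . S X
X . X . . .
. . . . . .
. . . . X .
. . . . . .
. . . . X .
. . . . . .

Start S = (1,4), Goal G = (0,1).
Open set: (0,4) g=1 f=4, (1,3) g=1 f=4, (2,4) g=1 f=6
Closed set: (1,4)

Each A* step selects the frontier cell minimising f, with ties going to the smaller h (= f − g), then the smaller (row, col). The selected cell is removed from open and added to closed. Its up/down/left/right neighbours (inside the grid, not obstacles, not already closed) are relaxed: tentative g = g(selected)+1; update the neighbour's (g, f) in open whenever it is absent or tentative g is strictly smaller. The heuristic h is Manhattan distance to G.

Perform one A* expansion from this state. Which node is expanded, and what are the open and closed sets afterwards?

step 1: expand (0,4) (f=4, h=3) → closed; open now [(0,3) g=2 f=4, (0,5) g=2 f=6, (1,3) g=1 f=4, (2,4) g=1 f=6]

expanded=(0,4); open=[(0,3) g=2 f=4, (0,5) g=2 f=6, (1,3) g=1 f=4, (2,4) g=1 f=6]; closed=[(0,4), (1,4)]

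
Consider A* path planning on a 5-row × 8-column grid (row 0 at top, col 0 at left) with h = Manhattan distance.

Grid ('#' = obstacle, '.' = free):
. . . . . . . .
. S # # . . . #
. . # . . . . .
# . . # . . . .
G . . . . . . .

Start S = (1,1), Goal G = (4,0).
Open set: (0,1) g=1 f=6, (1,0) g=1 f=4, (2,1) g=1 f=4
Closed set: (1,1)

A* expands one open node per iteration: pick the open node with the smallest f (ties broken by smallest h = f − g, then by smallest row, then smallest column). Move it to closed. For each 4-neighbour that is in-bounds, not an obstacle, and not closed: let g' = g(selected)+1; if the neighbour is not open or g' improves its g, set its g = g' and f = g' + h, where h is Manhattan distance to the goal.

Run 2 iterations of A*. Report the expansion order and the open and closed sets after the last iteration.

step 1: expand (1,0) (f=4, h=3) → closed; open now [(0,0) g=2 f=6, (0,1) g=1 f=6, (2,0) g=2 f=4, (2,1) g=1 f=4]
step 2: expand (2,0) (f=4, h=2) → closed; open now [(0,0) g=2 f=6, (0,1) g=1 f=6, (2,1) g=1 f=4]

order=[(1,0) → (2,0)]; open=[(0,0) g=2 f=6, (0,1) g=1 f=6, (2,1) g=1 f=4]; closed=[(1,0), (1,1), (2,0)]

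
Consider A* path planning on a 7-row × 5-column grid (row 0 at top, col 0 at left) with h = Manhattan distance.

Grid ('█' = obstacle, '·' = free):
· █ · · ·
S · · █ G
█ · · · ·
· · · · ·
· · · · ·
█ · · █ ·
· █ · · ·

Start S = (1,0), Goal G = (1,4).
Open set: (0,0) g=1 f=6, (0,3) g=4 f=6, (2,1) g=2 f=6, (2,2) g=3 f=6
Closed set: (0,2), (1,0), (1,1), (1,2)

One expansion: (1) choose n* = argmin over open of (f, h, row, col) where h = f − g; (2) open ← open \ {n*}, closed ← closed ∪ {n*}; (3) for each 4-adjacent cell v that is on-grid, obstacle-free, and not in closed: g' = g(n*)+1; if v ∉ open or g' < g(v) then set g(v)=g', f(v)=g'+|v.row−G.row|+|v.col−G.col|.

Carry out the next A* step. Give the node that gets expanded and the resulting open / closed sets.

step 1: expand (0,3) (f=6, h=2) → closed; open now [(0,0) g=1 f=6, (0,4) g=5 f=6, (2,1) g=2 f=6, (2,2) g=3 f=6]

expanded=(0,3); open=[(0,0) g=1 f=6, (0,4) g=5 f=6, (2,1) g=2 f=6, (2,2) g=3 f=6]; closed=[(0,2), (0,3), (1,0), (1,1), (1,2)]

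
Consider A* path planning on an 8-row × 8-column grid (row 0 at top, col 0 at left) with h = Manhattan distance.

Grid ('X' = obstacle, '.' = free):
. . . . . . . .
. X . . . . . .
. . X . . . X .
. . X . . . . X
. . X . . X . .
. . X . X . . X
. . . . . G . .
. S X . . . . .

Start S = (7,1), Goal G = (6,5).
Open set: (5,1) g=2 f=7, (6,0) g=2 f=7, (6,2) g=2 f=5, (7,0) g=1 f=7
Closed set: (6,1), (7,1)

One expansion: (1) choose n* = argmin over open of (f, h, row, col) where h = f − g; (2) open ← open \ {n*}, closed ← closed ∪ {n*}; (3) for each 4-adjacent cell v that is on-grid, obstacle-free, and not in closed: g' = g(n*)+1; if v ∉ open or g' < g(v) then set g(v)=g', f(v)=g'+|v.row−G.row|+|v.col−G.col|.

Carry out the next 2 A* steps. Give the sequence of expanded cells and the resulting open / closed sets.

step 1: expand (6,2) (f=5, h=3) → closed; open now [(5,1) g=2 f=7, (6,0) g=2 f=7, (6,3) g=3 f=5, (7,0) g=1 f=7]
step 2: expand (6,3) (f=5, h=2) → closed; open now [(5,1) g=2 f=7, (5,3) g=4 f=7, (6,0) g=2 f=7, (6,4) g=4 f=5, (7,0) g=1 f=7, (7,3) g=4 f=7]

order=[(6,2) → (6,3)]; open=[(5,1) g=2 f=7, (5,3) g=4 f=7, (6,0) g=2 f=7, (6,4) g=4 f=5, (7,0) g=1 f=7, (7,3) g=4 f=7]; closed=[(6,1), (6,2), (6,3), (7,1)]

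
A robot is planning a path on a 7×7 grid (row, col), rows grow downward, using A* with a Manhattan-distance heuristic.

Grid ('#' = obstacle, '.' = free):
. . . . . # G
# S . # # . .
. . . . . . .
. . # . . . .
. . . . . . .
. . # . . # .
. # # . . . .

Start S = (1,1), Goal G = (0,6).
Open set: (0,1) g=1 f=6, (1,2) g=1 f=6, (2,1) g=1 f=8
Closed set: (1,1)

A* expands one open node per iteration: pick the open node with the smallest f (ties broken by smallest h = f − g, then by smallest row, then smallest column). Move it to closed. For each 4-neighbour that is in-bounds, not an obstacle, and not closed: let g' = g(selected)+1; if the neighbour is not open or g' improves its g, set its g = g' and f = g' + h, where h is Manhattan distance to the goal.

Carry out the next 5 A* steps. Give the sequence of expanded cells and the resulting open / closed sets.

order=[(0,1) → (0,2) → (0,3) → (0,4) → (1,2)]; open=[(0,0) g=2 f=8, (2,1) g=1 f=8, (2,2) g=2 f=8]; closed=[(0,1), (0,2), (0,3), (0,4), (1,1), (1,2)]

step 1: expand (0,1) (f=6, h=5) → closed; open now [(0,0) g=2 f=8, (0,2) g=2 f=6, (1,2) g=1 f=6, (2,1) g=1 f=8]
step 2: expand (0,2) (f=6, h=4) → closed; open now [(0,0) g=2 f=8, (0,3) g=3 f=6, (1,2) g=1 f=6, (2,1) g=1 f=8]
step 3: expand (0,3) (f=6, h=3) → closed; open now [(0,0) g=2 f=8, (0,4) g=4 f=6, (1,2) g=1 f=6, (2,1) g=1 f=8]
step 4: expand (0,4) (f=6, h=2) → closed; open now [(0,0) g=2 f=8, (1,2) g=1 f=6, (2,1) g=1 f=8]
step 5: expand (1,2) (f=6, h=5) → closed; open now [(0,0) g=2 f=8, (2,1) g=1 f=8, (2,2) g=2 f=8]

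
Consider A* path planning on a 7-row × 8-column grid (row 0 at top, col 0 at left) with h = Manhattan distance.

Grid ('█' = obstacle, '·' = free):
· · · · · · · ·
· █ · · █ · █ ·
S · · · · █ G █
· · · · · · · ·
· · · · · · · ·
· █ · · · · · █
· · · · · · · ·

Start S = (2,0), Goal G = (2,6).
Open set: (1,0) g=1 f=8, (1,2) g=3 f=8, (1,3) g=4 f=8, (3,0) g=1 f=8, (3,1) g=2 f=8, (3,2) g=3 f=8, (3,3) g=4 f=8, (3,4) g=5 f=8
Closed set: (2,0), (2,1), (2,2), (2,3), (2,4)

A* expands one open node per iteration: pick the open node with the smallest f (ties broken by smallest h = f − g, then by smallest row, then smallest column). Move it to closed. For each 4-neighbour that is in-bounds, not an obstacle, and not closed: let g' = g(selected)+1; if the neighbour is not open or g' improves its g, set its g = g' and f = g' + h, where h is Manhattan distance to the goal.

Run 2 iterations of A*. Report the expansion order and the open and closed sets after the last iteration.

order=[(3,4) → (3,5)]; open=[(1,0) g=1 f=8, (1,2) g=3 f=8, (1,3) g=4 f=8, (3,0) g=1 f=8, (3,1) g=2 f=8, (3,2) g=3 f=8, (3,3) g=4 f=8, (3,6) g=7 f=8, (4,4) g=6 f=10, (4,5) g=7 f=10]; closed=[(2,0), (2,1), (2,2), (2,3), (2,4), (3,4), (3,5)]

step 1: expand (3,4) (f=8, h=3) → closed; open now [(1,0) g=1 f=8, (1,2) g=3 f=8, (1,3) g=4 f=8, (3,0) g=1 f=8, (3,1) g=2 f=8, (3,2) g=3 f=8, (3,3) g=4 f=8, (3,5) g=6 f=8, (4,4) g=6 f=10]
step 2: expand (3,5) (f=8, h=2) → closed; open now [(1,0) g=1 f=8, (1,2) g=3 f=8, (1,3) g=4 f=8, (3,0) g=1 f=8, (3,1) g=2 f=8, (3,2) g=3 f=8, (3,3) g=4 f=8, (3,6) g=7 f=8, (4,4) g=6 f=10, (4,5) g=7 f=10]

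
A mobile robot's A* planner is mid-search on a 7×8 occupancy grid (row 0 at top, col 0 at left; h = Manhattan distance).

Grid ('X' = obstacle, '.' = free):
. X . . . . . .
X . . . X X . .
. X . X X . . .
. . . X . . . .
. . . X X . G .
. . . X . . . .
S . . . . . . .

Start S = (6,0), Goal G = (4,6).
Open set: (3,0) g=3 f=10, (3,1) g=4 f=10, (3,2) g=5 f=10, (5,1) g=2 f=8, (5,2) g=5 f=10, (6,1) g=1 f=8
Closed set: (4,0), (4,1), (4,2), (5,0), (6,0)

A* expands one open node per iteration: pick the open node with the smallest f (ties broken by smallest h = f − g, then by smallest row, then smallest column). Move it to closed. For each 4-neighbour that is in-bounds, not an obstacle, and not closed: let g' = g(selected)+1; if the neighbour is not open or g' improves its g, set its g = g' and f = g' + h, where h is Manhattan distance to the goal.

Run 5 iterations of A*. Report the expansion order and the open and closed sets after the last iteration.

order=[(5,1) → (5,2) → (6,1) → (6,2) → (6,3)]; open=[(3,0) g=3 f=10, (3,1) g=4 f=10, (3,2) g=5 f=10, (6,4) g=4 f=8]; closed=[(4,0), (4,1), (4,2), (5,0), (5,1), (5,2), (6,0), (6,1), (6,2), (6,3)]

step 1: expand (5,1) (f=8, h=6) → closed; open now [(3,0) g=3 f=10, (3,1) g=4 f=10, (3,2) g=5 f=10, (5,2) g=3 f=8, (6,1) g=1 f=8]
step 2: expand (5,2) (f=8, h=5) → closed; open now [(3,0) g=3 f=10, (3,1) g=4 f=10, (3,2) g=5 f=10, (6,1) g=1 f=8, (6,2) g=4 f=10]
step 3: expand (6,1) (f=8, h=7) → closed; open now [(3,0) g=3 f=10, (3,1) g=4 f=10, (3,2) g=5 f=10, (6,2) g=2 f=8]
step 4: expand (6,2) (f=8, h=6) → closed; open now [(3,0) g=3 f=10, (3,1) g=4 f=10, (3,2) g=5 f=10, (6,3) g=3 f=8]
step 5: expand (6,3) (f=8, h=5) → closed; open now [(3,0) g=3 f=10, (3,1) g=4 f=10, (3,2) g=5 f=10, (6,4) g=4 f=8]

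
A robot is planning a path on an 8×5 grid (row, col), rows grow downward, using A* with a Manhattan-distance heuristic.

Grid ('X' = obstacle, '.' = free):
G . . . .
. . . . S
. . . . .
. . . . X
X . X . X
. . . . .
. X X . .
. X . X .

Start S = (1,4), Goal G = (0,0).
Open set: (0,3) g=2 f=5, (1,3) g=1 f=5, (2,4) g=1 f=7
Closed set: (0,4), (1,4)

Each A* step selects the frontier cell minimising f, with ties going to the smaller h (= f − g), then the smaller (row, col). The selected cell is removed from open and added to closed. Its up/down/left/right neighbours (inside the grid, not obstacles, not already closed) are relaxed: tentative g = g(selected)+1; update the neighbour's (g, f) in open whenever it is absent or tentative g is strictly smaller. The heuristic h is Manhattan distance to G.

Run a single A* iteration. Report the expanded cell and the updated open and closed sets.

step 1: expand (0,3) (f=5, h=3) → closed; open now [(0,2) g=3 f=5, (1,3) g=1 f=5, (2,4) g=1 f=7]

expanded=(0,3); open=[(0,2) g=3 f=5, (1,3) g=1 f=5, (2,4) g=1 f=7]; closed=[(0,3), (0,4), (1,4)]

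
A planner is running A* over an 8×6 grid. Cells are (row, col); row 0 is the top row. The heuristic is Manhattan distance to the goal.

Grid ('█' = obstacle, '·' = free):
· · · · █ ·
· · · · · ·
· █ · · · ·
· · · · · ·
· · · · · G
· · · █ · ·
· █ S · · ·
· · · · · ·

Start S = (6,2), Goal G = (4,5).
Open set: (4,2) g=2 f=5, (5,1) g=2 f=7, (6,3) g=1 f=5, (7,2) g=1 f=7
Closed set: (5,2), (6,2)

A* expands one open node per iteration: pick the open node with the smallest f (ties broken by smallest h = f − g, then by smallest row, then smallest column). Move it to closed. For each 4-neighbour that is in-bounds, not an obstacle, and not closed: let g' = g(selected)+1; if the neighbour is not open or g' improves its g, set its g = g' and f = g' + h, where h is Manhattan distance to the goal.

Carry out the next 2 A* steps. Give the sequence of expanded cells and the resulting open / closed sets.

order=[(4,2) → (4,3)]; open=[(3,2) g=3 f=7, (3,3) g=4 f=7, (4,1) g=3 f=7, (4,4) g=4 f=5, (5,1) g=2 f=7, (6,3) g=1 f=5, (7,2) g=1 f=7]; closed=[(4,2), (4,3), (5,2), (6,2)]

step 1: expand (4,2) (f=5, h=3) → closed; open now [(3,2) g=3 f=7, (4,1) g=3 f=7, (4,3) g=3 f=5, (5,1) g=2 f=7, (6,3) g=1 f=5, (7,2) g=1 f=7]
step 2: expand (4,3) (f=5, h=2) → closed; open now [(3,2) g=3 f=7, (3,3) g=4 f=7, (4,1) g=3 f=7, (4,4) g=4 f=5, (5,1) g=2 f=7, (6,3) g=1 f=5, (7,2) g=1 f=7]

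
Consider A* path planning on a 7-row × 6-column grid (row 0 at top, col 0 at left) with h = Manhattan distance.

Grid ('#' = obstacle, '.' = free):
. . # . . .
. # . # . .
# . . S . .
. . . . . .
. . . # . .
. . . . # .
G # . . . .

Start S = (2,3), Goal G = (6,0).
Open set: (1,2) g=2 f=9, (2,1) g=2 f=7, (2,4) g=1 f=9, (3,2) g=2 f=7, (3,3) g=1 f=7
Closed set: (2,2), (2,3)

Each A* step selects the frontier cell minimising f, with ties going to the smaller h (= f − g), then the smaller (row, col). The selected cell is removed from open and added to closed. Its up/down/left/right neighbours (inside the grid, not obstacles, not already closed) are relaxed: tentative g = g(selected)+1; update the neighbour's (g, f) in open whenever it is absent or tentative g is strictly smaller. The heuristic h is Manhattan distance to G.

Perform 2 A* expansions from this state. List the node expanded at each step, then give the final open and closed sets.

order=[(2,1) → (3,1)]; open=[(1,2) g=2 f=9, (2,4) g=1 f=9, (3,0) g=4 f=7, (3,2) g=2 f=7, (3,3) g=1 f=7, (4,1) g=4 f=7]; closed=[(2,1), (2,2), (2,3), (3,1)]

step 1: expand (2,1) (f=7, h=5) → closed; open now [(1,2) g=2 f=9, (2,4) g=1 f=9, (3,1) g=3 f=7, (3,2) g=2 f=7, (3,3) g=1 f=7]
step 2: expand (3,1) (f=7, h=4) → closed; open now [(1,2) g=2 f=9, (2,4) g=1 f=9, (3,0) g=4 f=7, (3,2) g=2 f=7, (3,3) g=1 f=7, (4,1) g=4 f=7]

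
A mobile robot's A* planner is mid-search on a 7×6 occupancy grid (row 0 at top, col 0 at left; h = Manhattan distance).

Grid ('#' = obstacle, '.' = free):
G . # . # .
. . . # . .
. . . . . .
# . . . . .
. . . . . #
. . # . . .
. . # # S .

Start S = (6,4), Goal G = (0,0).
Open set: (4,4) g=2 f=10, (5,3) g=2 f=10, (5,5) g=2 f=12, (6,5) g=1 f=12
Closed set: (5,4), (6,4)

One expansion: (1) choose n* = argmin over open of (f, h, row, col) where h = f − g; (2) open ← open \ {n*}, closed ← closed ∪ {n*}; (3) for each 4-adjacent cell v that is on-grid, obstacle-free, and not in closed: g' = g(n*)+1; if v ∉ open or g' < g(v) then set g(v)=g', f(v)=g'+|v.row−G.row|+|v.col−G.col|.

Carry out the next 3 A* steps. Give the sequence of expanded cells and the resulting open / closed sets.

step 1: expand (4,4) (f=10, h=8) → closed; open now [(3,4) g=3 f=10, (4,3) g=3 f=10, (5,3) g=2 f=10, (5,5) g=2 f=12, (6,5) g=1 f=12]
step 2: expand (3,4) (f=10, h=7) → closed; open now [(2,4) g=4 f=10, (3,3) g=4 f=10, (3,5) g=4 f=12, (4,3) g=3 f=10, (5,3) g=2 f=10, (5,5) g=2 f=12, (6,5) g=1 f=12]
step 3: expand (2,4) (f=10, h=6) → closed; open now [(1,4) g=5 f=10, (2,3) g=5 f=10, (2,5) g=5 f=12, (3,3) g=4 f=10, (3,5) g=4 f=12, (4,3) g=3 f=10, (5,3) g=2 f=10, (5,5) g=2 f=12, (6,5) g=1 f=12]

order=[(4,4) → (3,4) → (2,4)]; open=[(1,4) g=5 f=10, (2,3) g=5 f=10, (2,5) g=5 f=12, (3,3) g=4 f=10, (3,5) g=4 f=12, (4,3) g=3 f=10, (5,3) g=2 f=10, (5,5) g=2 f=12, (6,5) g=1 f=12]; closed=[(2,4), (3,4), (4,4), (5,4), (6,4)]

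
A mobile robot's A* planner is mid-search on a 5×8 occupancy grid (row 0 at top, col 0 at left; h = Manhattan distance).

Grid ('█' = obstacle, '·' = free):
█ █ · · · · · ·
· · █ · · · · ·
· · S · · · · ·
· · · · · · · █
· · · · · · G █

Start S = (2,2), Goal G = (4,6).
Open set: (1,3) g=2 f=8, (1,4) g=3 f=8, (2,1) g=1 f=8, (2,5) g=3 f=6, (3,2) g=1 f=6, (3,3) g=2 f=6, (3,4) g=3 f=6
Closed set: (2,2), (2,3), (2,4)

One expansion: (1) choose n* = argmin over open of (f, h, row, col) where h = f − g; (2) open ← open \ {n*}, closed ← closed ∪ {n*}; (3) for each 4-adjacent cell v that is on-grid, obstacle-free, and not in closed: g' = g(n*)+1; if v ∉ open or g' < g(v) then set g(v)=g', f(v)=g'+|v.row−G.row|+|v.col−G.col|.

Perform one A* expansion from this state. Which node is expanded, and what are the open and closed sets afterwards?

step 1: expand (2,5) (f=6, h=3) → closed; open now [(1,3) g=2 f=8, (1,4) g=3 f=8, (1,5) g=4 f=8, (2,1) g=1 f=8, (2,6) g=4 f=6, (3,2) g=1 f=6, (3,3) g=2 f=6, (3,4) g=3 f=6, (3,5) g=4 f=6]

expanded=(2,5); open=[(1,3) g=2 f=8, (1,4) g=3 f=8, (1,5) g=4 f=8, (2,1) g=1 f=8, (2,6) g=4 f=6, (3,2) g=1 f=6, (3,3) g=2 f=6, (3,4) g=3 f=6, (3,5) g=4 f=6]; closed=[(2,2), (2,3), (2,4), (2,5)]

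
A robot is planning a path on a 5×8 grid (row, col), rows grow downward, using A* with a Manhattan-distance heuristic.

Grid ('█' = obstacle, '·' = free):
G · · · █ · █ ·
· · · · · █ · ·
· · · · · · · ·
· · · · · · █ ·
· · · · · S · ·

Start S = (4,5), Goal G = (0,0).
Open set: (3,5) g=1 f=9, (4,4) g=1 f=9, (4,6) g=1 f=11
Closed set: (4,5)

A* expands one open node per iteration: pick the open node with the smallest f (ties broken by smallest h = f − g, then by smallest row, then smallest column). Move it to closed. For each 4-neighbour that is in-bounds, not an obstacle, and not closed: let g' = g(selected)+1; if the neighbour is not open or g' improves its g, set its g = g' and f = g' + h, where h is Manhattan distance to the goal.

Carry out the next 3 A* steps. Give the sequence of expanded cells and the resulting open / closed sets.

step 1: expand (3,5) (f=9, h=8) → closed; open now [(2,5) g=2 f=9, (3,4) g=2 f=9, (4,4) g=1 f=9, (4,6) g=1 f=11]
step 2: expand (2,5) (f=9, h=7) → closed; open now [(2,4) g=3 f=9, (2,6) g=3 f=11, (3,4) g=2 f=9, (4,4) g=1 f=9, (4,6) g=1 f=11]
step 3: expand (2,4) (f=9, h=6) → closed; open now [(1,4) g=4 f=9, (2,3) g=4 f=9, (2,6) g=3 f=11, (3,4) g=2 f=9, (4,4) g=1 f=9, (4,6) g=1 f=11]

order=[(3,5) → (2,5) → (2,4)]; open=[(1,4) g=4 f=9, (2,3) g=4 f=9, (2,6) g=3 f=11, (3,4) g=2 f=9, (4,4) g=1 f=9, (4,6) g=1 f=11]; closed=[(2,4), (2,5), (3,5), (4,5)]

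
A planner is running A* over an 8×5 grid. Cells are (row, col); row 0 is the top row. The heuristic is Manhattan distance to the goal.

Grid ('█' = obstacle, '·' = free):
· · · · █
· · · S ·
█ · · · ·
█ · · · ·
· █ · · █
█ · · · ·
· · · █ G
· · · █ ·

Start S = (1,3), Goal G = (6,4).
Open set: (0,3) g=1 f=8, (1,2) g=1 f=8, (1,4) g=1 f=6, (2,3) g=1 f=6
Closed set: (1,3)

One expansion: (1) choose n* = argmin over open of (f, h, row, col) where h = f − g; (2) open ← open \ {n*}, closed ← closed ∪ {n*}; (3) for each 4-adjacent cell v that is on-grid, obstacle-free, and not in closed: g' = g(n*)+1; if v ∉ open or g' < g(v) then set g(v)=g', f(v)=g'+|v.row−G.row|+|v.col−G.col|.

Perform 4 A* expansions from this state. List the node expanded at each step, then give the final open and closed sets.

step 1: expand (1,4) (f=6, h=5) → closed; open now [(0,3) g=1 f=8, (1,2) g=1 f=8, (2,3) g=1 f=6, (2,4) g=2 f=6]
step 2: expand (2,4) (f=6, h=4) → closed; open now [(0,3) g=1 f=8, (1,2) g=1 f=8, (2,3) g=1 f=6, (3,4) g=3 f=6]
step 3: expand (3,4) (f=6, h=3) → closed; open now [(0,3) g=1 f=8, (1,2) g=1 f=8, (2,3) g=1 f=6, (3,3) g=4 f=8]
step 4: expand (2,3) (f=6, h=5) → closed; open now [(0,3) g=1 f=8, (1,2) g=1 f=8, (2,2) g=2 f=8, (3,3) g=2 f=6]

order=[(1,4) → (2,4) → (3,4) → (2,3)]; open=[(0,3) g=1 f=8, (1,2) g=1 f=8, (2,2) g=2 f=8, (3,3) g=2 f=6]; closed=[(1,3), (1,4), (2,3), (2,4), (3,4)]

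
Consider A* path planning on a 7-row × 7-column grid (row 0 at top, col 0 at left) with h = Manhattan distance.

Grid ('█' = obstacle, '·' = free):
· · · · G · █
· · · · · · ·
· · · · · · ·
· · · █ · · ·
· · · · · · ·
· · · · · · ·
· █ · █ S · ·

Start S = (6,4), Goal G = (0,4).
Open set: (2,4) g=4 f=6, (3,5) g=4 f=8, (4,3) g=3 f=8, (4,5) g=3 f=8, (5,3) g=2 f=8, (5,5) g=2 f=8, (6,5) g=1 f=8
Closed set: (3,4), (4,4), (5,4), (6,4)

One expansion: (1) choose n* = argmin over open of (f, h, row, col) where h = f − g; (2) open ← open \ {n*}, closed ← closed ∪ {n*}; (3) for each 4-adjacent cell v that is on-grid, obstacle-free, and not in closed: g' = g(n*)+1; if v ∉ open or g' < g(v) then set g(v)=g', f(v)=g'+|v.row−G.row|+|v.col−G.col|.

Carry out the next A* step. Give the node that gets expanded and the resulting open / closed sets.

step 1: expand (2,4) (f=6, h=2) → closed; open now [(1,4) g=5 f=6, (2,3) g=5 f=8, (2,5) g=5 f=8, (3,5) g=4 f=8, (4,3) g=3 f=8, (4,5) g=3 f=8, (5,3) g=2 f=8, (5,5) g=2 f=8, (6,5) g=1 f=8]

expanded=(2,4); open=[(1,4) g=5 f=6, (2,3) g=5 f=8, (2,5) g=5 f=8, (3,5) g=4 f=8, (4,3) g=3 f=8, (4,5) g=3 f=8, (5,3) g=2 f=8, (5,5) g=2 f=8, (6,5) g=1 f=8]; closed=[(2,4), (3,4), (4,4), (5,4), (6,4)]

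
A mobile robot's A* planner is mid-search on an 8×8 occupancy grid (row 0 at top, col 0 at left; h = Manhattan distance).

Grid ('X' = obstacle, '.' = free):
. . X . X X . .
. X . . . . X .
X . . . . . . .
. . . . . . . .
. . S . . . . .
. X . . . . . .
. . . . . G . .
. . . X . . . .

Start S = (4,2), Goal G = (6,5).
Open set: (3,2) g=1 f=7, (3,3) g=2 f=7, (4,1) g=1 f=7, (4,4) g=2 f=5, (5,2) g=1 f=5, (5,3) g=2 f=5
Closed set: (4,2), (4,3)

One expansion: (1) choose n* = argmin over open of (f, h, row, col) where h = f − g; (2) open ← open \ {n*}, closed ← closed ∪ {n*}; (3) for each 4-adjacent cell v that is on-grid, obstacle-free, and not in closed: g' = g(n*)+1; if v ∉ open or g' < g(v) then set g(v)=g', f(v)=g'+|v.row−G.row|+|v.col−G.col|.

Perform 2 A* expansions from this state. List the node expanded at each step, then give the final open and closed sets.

step 1: expand (4,4) (f=5, h=3) → closed; open now [(3,2) g=1 f=7, (3,3) g=2 f=7, (3,4) g=3 f=7, (4,1) g=1 f=7, (4,5) g=3 f=5, (5,2) g=1 f=5, (5,3) g=2 f=5, (5,4) g=3 f=5]
step 2: expand (4,5) (f=5, h=2) → closed; open now [(3,2) g=1 f=7, (3,3) g=2 f=7, (3,4) g=3 f=7, (3,5) g=4 f=7, (4,1) g=1 f=7, (4,6) g=4 f=7, (5,2) g=1 f=5, (5,3) g=2 f=5, (5,4) g=3 f=5, (5,5) g=4 f=5]

order=[(4,4) → (4,5)]; open=[(3,2) g=1 f=7, (3,3) g=2 f=7, (3,4) g=3 f=7, (3,5) g=4 f=7, (4,1) g=1 f=7, (4,6) g=4 f=7, (5,2) g=1 f=5, (5,3) g=2 f=5, (5,4) g=3 f=5, (5,5) g=4 f=5]; closed=[(4,2), (4,3), (4,4), (4,5)]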